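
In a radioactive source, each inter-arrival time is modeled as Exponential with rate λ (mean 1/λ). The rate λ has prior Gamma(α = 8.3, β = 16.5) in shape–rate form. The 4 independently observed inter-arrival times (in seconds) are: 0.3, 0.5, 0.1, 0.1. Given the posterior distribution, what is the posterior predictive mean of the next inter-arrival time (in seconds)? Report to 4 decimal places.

With a Gamma(shape α, rate β) prior on the exponential rate λ, the posterior after n observations with total T = Σxᵢ is Gamma(α+n, β+T).
Sum of observations T = 1.0 seconds; n = 4.
Posterior: Gamma(8.3+4, 16.5+1.0) = Gamma(12.3, 17.5).
The predictive distribution for the next observation is Lomax; its mean is β/(α−1) = 17.5/11.3 = 1.5487.

1.5487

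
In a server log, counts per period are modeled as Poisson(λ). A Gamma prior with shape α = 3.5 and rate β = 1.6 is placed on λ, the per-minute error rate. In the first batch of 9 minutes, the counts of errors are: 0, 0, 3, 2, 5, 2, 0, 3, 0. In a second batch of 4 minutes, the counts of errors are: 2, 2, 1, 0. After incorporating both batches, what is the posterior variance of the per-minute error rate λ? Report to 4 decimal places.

With a Gamma(shape α, rate β) prior, the Poisson likelihood is conjugate: the posterior is Gamma(α + ΣXᵢ, β + n).
Batch 1: sum of counts S = 15 over n = 9 minutes.
After batch 1: Gamma(α+S, β+n) = Gamma(3.5+15, 1.6+9) = Gamma(18.5, 10.6).
Batch 2: sum of counts S = 5 over n = 4 minutes.
After batch 2: Gamma(α+S, β+n) = Gamma(18.5+5, 10.6+4) = Gamma(23.5, 14.6).
Var = α/β² = 23.5/14.6² = 0.1102.

0.1102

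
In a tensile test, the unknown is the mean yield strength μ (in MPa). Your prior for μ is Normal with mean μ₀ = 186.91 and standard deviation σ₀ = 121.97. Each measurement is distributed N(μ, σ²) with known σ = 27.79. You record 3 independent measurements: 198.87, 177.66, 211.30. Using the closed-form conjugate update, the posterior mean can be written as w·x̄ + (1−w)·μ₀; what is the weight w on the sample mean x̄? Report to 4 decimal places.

For Normal data with known variance σ², a Normal(μ₀, σ₀²) prior on μ is conjugate. Posterior precision = 1/σ₀² + n/σ²; posterior mean is the precision-weighted average of μ₀ and x̄.
σ₀² = 121.97² = 14876.6809, σ² = 27.79² = 772.2841. Prior precision 1/σ₀² = 1/14876.6809; data precision n/σ² = 3/772.2841.
w = (n/σ²)/(1/σ₀² + n/σ²) = n·σ₀²/(σ² + n·σ₀²) = 3·14876.6809/(772.2841 + 3·14876.6809) = 44630.0427/45402.3268 = 0.9830.

0.9830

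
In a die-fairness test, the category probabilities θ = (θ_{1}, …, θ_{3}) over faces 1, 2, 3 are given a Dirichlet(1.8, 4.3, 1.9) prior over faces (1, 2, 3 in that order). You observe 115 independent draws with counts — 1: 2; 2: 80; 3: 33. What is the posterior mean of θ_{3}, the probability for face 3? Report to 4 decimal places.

0.2837

The Dirichlet prior is conjugate to the Multinomial likelihood: each posterior αⱼ = prior αⱼ + observed count nⱼ.
Posterior concentration: (3.8, 84.3, 34.9), total = 123.0.
E[θ_{3}|data] = α_{3}/Σα = 34.9/123.0 = 0.2837.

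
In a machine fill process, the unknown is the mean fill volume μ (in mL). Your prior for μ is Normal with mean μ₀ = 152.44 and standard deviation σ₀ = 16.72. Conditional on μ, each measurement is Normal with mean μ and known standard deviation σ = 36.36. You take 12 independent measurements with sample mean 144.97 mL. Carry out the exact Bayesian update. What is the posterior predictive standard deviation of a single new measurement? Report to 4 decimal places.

37.4310

For Normal data with known variance σ², a Normal(μ₀, σ₀²) prior on μ is conjugate. Posterior precision = 1/σ₀² + n/σ²; posterior mean is the precision-weighted average of μ₀ and x̄.
σ₀² = 16.72² = 279.5584, σ² = 36.36² = 1322.0496; σ² + n·σ₀² = 1322.0496 + 12·279.5584 = 4676.7504.
Posterior precision = 1/σ₀² + n/σ² = 1/279.5584 + 12/1322.0496 = (σ² + n·σ₀²)/(σ₀²σ²) = 4676.7504/(279.5584·1322.0496); posterior variance σₙ² = σ₀²σ²/(σ² + n·σ₀²) = 279.5584·1322.0496/4676.7504 = 79.027111.
Predictive variance for one new observation = σₙ² + σ² = 279.5584·1322.0496/4676.7504 + 1322.0496 = σ²·(σ₀² + 4676.7504)/4676.7504 = 1322.0496·4956.3088/4676.7504 = 1401.076711; SD = √(1322.0496·4956.3088/4676.7504) = 37.4310.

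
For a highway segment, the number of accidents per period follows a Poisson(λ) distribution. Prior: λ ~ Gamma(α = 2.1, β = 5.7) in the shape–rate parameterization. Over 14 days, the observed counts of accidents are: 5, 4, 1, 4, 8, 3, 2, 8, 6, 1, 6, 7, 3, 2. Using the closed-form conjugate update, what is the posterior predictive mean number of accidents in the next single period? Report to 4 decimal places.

3.1523

With a Gamma(shape α, rate β) prior, the Poisson likelihood is conjugate: the posterior is Gamma(α + ΣXᵢ, β + n).
Sum of counts S = 60 over n = 14 days.
Posterior: Gamma(α+S, β+n) = Gamma(2.1+60, 5.7+14) = Gamma(62.1, 19.7).
The predictive distribution for one future period is NegBinom with mean α/β = 3.1523.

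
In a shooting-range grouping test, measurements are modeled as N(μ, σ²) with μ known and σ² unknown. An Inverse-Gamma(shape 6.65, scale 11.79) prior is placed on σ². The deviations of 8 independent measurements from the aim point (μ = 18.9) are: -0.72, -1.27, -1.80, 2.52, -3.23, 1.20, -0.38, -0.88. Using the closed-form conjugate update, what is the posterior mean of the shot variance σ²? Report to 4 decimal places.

With known mean μ and an Inverse-Gamma(α, β) prior on σ², the Normal likelihood is conjugate: posterior is Inv-Gamma(α + n/2, β + Σ(xᵢ−μ)²/2).
Σ(xᵢ−μ)² = (-0.72)² + (-1.27)² + (-1.80)² + (2.52)² + (-3.23)² + (1.20)² + (-0.38)² + (-0.88)² = 24.5134.
Posterior: Inv-Gamma(6.65 + 8/2, 11.79 + 24.5134/2) = Inv-Gamma(10.65, 24.04670).
E[σ²|data] = β/(α−1) = 24.04670/9.65 = 2.4919.

2.4919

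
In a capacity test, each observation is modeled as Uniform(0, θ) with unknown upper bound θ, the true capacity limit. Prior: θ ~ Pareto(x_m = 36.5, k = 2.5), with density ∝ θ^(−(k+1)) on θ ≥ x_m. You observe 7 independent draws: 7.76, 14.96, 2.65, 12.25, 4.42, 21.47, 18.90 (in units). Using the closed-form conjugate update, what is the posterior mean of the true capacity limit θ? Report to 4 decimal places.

40.7941

A Pareto(scale x_m, shape k) prior on the upper bound θ of Uniform(0, θ) is conjugate: posterior is Pareto(max(x_m, max xᵢ), k + n).
Sample maximum = 21.47; prior scale x_m = 36.5 → posterior scale = max = 36.50.
Posterior shape = 2.5 + 7 = 9.5.
E[θ|data] = k·x_m/(k−1) = 9.5·36.50/8.5 = 40.7941.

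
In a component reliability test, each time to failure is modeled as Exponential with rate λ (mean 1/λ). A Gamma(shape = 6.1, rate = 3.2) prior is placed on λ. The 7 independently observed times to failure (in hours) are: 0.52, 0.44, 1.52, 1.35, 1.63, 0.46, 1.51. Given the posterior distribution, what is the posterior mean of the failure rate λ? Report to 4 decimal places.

1.2324

With a Gamma(shape α, rate β) prior on the exponential rate λ, the posterior after n observations with total T = Σxᵢ is Gamma(α+n, β+T).
Sum of observations T = 7.43 hours; n = 7.
Posterior: Gamma(6.1+7, 3.2+7.43) = Gamma(13.1, 10.63).
Posterior mean of λ = α/β = 13.1/10.63 = 1.2324.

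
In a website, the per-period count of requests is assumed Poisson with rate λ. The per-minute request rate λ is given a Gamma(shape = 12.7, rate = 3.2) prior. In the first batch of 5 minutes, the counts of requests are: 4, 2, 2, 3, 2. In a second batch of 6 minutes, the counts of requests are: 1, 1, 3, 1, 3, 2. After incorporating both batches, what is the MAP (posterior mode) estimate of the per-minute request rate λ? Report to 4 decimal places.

2.5141

With a Gamma(shape α, rate β) prior, the Poisson likelihood is conjugate: the posterior is Gamma(α + ΣXᵢ, β + n).
Batch 1: sum of counts S = 13 over n = 5 minutes.
After batch 1: Gamma(α+S, β+n) = Gamma(12.7+13, 3.2+5) = Gamma(25.7, 8.2).
Batch 2: sum of counts S = 11 over n = 6 minutes.
After batch 2: Gamma(α+S, β+n) = Gamma(25.7+11, 8.2+6) = Gamma(36.7, 14.2).
Mode of Gamma(α,β) for α≥1 is (α−1)/β = 35.7/14.2 = 2.5141.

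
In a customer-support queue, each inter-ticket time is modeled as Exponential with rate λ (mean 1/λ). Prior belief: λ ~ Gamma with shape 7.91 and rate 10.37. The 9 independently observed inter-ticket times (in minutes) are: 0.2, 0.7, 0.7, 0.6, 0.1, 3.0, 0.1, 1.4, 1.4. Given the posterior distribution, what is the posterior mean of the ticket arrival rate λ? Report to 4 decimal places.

With a Gamma(shape α, rate β) prior on the exponential rate λ, the posterior after n observations with total T = Σxᵢ is Gamma(α+n, β+T).
Sum of observations T = 8.2 minutes; n = 9.
Posterior: Gamma(7.91+9, 10.37+8.2) = Gamma(16.91, 18.57).
Posterior mean of λ = α/β = 16.91/18.57 = 0.9106.

0.9106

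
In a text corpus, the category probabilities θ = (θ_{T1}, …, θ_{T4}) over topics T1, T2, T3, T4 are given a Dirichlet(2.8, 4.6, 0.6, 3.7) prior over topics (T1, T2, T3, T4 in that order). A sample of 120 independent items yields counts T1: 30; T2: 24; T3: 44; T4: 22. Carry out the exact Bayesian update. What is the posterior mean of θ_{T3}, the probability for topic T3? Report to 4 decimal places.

The Dirichlet prior is conjugate to the Multinomial likelihood: each posterior αⱼ = prior αⱼ + observed count nⱼ.
Posterior concentration: (32.8, 28.6, 44.6, 25.7), total = 131.7.
E[θ_{T3}|data] = α_{T3}/Σα = 44.6/131.7 = 0.3386.

0.3386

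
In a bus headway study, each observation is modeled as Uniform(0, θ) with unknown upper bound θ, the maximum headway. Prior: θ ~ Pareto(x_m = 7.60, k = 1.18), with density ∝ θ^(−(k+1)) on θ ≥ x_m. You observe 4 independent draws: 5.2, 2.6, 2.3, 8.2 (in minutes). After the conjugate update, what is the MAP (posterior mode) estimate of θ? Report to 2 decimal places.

A Pareto(scale x_m, shape k) prior on the upper bound θ of Uniform(0, θ) is conjugate: posterior is Pareto(max(x_m, max xᵢ), k + n).
Sample maximum = 8.2; prior scale x_m = 7.60 → posterior scale = max = 8.20.
Posterior shape = 1.18 + 4 = 5.18.
The Pareto density is decreasing on [x_m, ∞), so the mode is x_m = 8.20.

8.20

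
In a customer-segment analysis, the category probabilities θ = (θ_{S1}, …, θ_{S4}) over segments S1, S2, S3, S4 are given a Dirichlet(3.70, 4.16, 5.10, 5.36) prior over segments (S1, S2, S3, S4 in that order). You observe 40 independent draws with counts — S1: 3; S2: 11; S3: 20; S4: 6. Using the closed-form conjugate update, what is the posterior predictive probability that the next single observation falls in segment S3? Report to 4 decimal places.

0.4304

The Dirichlet prior is conjugate to the Multinomial likelihood: each posterior αⱼ = prior αⱼ + observed count nⱼ.
Posterior concentration: (6.70, 15.16, 25.10, 11.36), total = 58.32.
P(next = S3 | data) = α_{S3}/Σα = 0.4304.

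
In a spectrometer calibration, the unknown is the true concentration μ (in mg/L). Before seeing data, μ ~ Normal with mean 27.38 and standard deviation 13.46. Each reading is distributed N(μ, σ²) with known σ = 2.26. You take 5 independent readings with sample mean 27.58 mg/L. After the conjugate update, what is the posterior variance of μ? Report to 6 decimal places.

For Normal data with known variance σ², a Normal(μ₀, σ₀²) prior on μ is conjugate. Posterior precision = 1/σ₀² + n/σ²; posterior mean is the precision-weighted average of μ₀ and x̄.
σ₀² = 13.46² = 181.1716, σ² = 2.26² = 5.1076; σ² + n·σ₀² = 5.1076 + 5·181.1716 = 910.9656.
Posterior precision = 1/σ₀² + n/σ² = 1/181.1716 + 5/5.1076 = (σ² + n·σ₀²)/(σ₀²σ²) = 910.9656/(181.1716·5.1076); posterior variance σₙ² = σ₀²σ²/(σ² + n·σ₀²) = 181.1716·5.1076/910.9656 = 1.015793.

1.015793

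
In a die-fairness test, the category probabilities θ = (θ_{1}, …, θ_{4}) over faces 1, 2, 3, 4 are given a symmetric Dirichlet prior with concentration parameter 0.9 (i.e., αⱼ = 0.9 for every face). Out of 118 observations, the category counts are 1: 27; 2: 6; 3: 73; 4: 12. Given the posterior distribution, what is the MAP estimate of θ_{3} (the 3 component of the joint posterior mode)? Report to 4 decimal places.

0.6199

The Dirichlet prior is conjugate to the Multinomial likelihood: each posterior αⱼ = prior αⱼ + observed count nⱼ.
Posterior concentration: (27.9, 6.9, 73.9, 12.9), total = 121.6.
Joint mode component: (α_{3}−1)/(Σα−K) = 72.9/117.6 = 0.6199.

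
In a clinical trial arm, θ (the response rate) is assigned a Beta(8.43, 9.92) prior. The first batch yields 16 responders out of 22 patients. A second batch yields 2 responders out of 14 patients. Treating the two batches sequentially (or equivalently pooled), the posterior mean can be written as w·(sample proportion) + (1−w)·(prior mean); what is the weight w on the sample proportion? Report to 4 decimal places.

0.6624

The Beta prior is conjugate to a Binomial/Bernoulli likelihood; the update adds successes to α and failures to β.
Total number of patients: n = 22 + 14 = 36.
Posterior mean = (α₀+k)/(α₀+β₀+n) = [n/(α₀+β₀+n)]·(k/n) + [(α₀+β₀)/(α₀+β₀+n)]·α₀/(α₀+β₀), so only n and the prior enter the weight.
The weight on the data is w = n/(α₀+β₀+n) = 36/(8.43+9.92+36) = 36/54.35 = 0.6624.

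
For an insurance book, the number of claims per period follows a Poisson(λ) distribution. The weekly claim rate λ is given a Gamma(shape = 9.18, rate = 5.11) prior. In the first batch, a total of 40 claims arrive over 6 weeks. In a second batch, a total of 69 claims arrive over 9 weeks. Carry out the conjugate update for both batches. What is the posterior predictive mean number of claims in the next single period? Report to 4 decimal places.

With a Gamma(shape α, rate β) prior, the Poisson likelihood is conjugate: the posterior is Gamma(α + ΣXᵢ, β + n).
After batch 1: Gamma(α+S, β+n) = Gamma(9.18+40, 5.11+6) = Gamma(49.18, 11.11).
After batch 2: Gamma(α+S, β+n) = Gamma(49.18+69, 11.11+9) = Gamma(118.18, 20.11).
The predictive distribution for one future period is NegBinom with mean α/β = 5.8767.

5.8767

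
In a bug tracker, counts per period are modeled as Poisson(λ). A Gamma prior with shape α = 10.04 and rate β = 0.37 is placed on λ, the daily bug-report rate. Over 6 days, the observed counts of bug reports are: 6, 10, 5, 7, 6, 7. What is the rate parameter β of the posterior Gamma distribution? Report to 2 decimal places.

With a Gamma(shape α, rate β) prior, the Poisson likelihood is conjugate: the posterior is Gamma(α + ΣXᵢ, β + n).
Sum of counts S = 41 over n = 6 days.
Posterior: Gamma(α+S, β+n) = Gamma(10.04+41, 0.37+6) = Gamma(51.04, 6.37).
Posterior β = 6.37.

6.37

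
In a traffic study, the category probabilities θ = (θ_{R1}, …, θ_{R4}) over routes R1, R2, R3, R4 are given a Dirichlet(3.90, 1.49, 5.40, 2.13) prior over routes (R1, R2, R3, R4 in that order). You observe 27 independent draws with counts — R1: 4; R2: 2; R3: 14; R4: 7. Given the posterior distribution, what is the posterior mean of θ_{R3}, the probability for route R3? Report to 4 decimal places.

0.4860

The Dirichlet prior is conjugate to the Multinomial likelihood: each posterior αⱼ = prior αⱼ + observed count nⱼ.
Posterior concentration: (7.90, 3.49, 19.40, 9.13), total = 39.92.
E[θ_{R3}|data] = α_{R3}/Σα = 19.40/39.92 = 0.4860.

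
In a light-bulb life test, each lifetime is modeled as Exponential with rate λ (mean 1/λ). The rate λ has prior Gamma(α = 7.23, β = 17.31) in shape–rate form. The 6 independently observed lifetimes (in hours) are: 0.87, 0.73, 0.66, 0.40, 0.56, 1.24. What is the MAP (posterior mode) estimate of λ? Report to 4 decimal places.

0.5618

With a Gamma(shape α, rate β) prior on the exponential rate λ, the posterior after n observations with total T = Σxᵢ is Gamma(α+n, β+T).
Sum of observations T = 4.46 hours; n = 6.
Posterior: Gamma(7.23+6, 17.31+4.46) = Gamma(13.23, 21.77).
Mode = (α−1)/β = 0.5618.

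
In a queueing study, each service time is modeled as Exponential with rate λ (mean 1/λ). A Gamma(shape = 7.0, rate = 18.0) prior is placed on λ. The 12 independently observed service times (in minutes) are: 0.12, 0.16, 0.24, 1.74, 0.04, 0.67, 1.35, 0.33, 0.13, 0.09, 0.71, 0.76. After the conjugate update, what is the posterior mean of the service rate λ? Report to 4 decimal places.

0.7806

With a Gamma(shape α, rate β) prior on the exponential rate λ, the posterior after n observations with total T = Σxᵢ is Gamma(α+n, β+T).
Sum of observations T = 6.34 minutes; n = 12.
Posterior: Gamma(7.0+12, 18.0+6.34) = Gamma(19.0, 24.34).
Posterior mean of λ = α/β = 19.0/24.34 = 0.7806.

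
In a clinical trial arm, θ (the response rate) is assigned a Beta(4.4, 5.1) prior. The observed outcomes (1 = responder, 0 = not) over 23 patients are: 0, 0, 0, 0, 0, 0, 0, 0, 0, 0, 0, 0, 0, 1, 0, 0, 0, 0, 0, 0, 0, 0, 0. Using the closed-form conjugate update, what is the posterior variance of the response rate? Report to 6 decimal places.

0.004136

The Beta prior is conjugate to a Binomial/Bernoulli likelihood; the update adds successes to α and failures to β.
Posterior: Beta(α+k, β+n−k) = Beta(4.4+1, 5.1+22) = Beta(5.4, 27.1).
Var = αβ/((α+β)²(α+β+1)) = 5.4·27.1/(32.5²·33.5) = 0.004136.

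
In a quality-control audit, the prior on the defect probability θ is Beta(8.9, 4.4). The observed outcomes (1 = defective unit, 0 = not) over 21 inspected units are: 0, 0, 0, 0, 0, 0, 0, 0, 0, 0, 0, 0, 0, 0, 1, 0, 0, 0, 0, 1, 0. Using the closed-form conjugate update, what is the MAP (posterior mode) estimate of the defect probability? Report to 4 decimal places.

0.3065

The Beta prior is conjugate to a Binomial/Bernoulli likelihood; the update adds successes to α and failures to β.
Posterior: Beta(α+k, β+n−k) = Beta(8.9+2, 4.4+19) = Beta(10.9, 23.4).
Mode of Beta(a,b) for a,b>1 is (a−1)/(a+b−2) = 9.9/32.3 = 0.3065.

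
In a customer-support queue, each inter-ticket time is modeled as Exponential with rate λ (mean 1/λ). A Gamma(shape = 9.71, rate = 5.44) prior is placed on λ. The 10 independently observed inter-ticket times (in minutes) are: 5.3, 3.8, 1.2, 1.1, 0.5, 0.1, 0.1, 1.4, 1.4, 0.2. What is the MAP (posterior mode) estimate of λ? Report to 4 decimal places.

0.9109

With a Gamma(shape α, rate β) prior on the exponential rate λ, the posterior after n observations with total T = Σxᵢ is Gamma(α+n, β+T).
Sum of observations T = 15.1 minutes; n = 10.
Posterior: Gamma(9.71+10, 5.44+15.1) = Gamma(19.71, 20.54).
Mode = (α−1)/β = 0.9109.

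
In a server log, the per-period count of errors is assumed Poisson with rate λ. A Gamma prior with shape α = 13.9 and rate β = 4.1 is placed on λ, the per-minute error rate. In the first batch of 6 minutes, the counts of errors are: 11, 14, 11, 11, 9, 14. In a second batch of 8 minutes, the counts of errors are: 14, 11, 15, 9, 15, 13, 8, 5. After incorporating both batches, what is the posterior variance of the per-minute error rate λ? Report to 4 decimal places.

0.5308

With a Gamma(shape α, rate β) prior, the Poisson likelihood is conjugate: the posterior is Gamma(α + ΣXᵢ, β + n).
Batch 1: sum of counts S = 70 over n = 6 minutes.
After batch 1: Gamma(α+S, β+n) = Gamma(13.9+70, 4.1+6) = Gamma(83.9, 10.1).
Batch 2: sum of counts S = 90 over n = 8 minutes.
After batch 2: Gamma(α+S, β+n) = Gamma(83.9+90, 10.1+8) = Gamma(173.9, 18.1).
Var = α/β² = 173.9/18.1² = 0.5308.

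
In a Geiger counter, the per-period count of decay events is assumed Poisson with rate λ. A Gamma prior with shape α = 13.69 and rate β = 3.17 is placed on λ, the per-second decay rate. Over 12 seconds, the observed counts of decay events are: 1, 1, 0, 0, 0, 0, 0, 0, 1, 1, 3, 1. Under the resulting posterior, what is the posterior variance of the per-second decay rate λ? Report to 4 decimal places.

0.0943

With a Gamma(shape α, rate β) prior, the Poisson likelihood is conjugate: the posterior is Gamma(α + ΣXᵢ, β + n).
Sum of counts S = 8 over n = 12 seconds.
Posterior: Gamma(α+S, β+n) = Gamma(13.69+8, 3.17+12) = Gamma(21.69, 15.17).
Var = α/β² = 21.69/15.17² = 0.0943.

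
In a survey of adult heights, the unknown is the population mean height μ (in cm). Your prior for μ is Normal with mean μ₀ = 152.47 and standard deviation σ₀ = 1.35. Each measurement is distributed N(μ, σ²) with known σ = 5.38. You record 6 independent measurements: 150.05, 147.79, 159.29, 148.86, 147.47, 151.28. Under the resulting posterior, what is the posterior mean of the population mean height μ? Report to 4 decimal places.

152.0093

For Normal data with known variance σ², a Normal(μ₀, σ₀²) prior on μ is conjugate. Posterior precision = 1/σ₀² + n/σ²; posterior mean is the precision-weighted average of μ₀ and x̄.
Σxᵢ = 150.05 + 147.79 + 159.29 + 148.86 + 147.47 + 151.28 = 904.74, so n·x̄ = 904.74.
σ₀² = 1.35² = 1.8225, σ² = 5.38² = 28.9444; σ² + n·σ₀² = 28.9444 + 6·1.8225 = 39.8794.
Posterior mean = (μ₀/σ₀² + n·x̄/σ²)/(1/σ₀² + n/σ²) = (σ²·μ₀ + σ₀²·n·x̄)/(σ² + n·σ₀²) = (28.9444·152.47 + 1.8225·904.74)/39.8794 = 6062.041318/39.8794 = 152.0093.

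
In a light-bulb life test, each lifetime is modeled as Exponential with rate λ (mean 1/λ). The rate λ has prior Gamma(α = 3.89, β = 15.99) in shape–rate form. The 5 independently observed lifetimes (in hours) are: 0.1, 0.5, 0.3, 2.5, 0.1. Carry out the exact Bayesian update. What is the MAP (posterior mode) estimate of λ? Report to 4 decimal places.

0.4048

With a Gamma(shape α, rate β) prior on the exponential rate λ, the posterior after n observations with total T = Σxᵢ is Gamma(α+n, β+T).
Sum of observations T = 3.5 hours; n = 5.
Posterior: Gamma(3.89+5, 15.99+3.5) = Gamma(8.89, 19.49).
Mode = (α−1)/β = 0.4048.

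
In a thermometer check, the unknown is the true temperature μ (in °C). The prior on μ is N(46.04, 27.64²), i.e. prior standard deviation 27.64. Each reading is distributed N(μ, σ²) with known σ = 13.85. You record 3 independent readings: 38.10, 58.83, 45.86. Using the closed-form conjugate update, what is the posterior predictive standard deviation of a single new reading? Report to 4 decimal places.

15.8375

For Normal data with known variance σ², a Normal(μ₀, σ₀²) prior on μ is conjugate. Posterior precision = 1/σ₀² + n/σ²; posterior mean is the precision-weighted average of μ₀ and x̄.
σ₀² = 27.64² = 763.9696, σ² = 13.85² = 191.8225; σ² + n·σ₀² = 191.8225 + 3·763.9696 = 2483.7313.
Posterior precision = 1/σ₀² + n/σ² = 1/763.9696 + 3/191.8225 = (σ² + n·σ₀²)/(σ₀²σ²) = 2483.7313/(763.9696·191.8225); posterior variance σₙ² = σ₀²σ²/(σ² + n·σ₀²) = 763.9696·191.8225/2483.7313 = 59.002582.
Predictive variance for one new observation = σₙ² + σ² = 763.9696·191.8225/2483.7313 + 191.8225 = σ²·(σ₀² + 2483.7313)/2483.7313 = 191.8225·3247.7009/2483.7313 = 250.825082; SD = √(191.8225·3247.7009/2483.7313) = 15.8375.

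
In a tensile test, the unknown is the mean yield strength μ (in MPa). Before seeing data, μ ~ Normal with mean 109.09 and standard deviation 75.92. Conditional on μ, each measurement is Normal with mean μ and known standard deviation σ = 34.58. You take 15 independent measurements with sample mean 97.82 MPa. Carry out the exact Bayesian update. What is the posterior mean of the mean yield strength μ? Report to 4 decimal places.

97.9737

For Normal data with known variance σ², a Normal(μ₀, σ₀²) prior on μ is conjugate. Posterior precision = 1/σ₀² + n/σ²; posterior mean is the precision-weighted average of μ₀ and x̄.
n·x̄ = 15·97.82 = 1467.3.
σ₀² = 75.92² = 5763.8464, σ² = 34.58² = 1195.7764; σ² + n·σ₀² = 1195.7764 + 15·5763.8464 = 87653.4724.
Posterior mean = (μ₀/σ₀² + n·x̄/σ²)/(1/σ₀² + n/σ²) = (σ²·μ₀ + σ₀²·n·x̄)/(σ² + n·σ₀²) = (1195.7764·109.09 + 5763.8464·1467.3)/87653.4724 = 8587739.070196/87653.4724 = 97.9737.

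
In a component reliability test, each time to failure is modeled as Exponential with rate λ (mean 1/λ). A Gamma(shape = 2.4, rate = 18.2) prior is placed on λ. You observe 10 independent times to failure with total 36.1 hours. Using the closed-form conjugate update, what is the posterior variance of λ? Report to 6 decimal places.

With a Gamma(shape α, rate β) prior on the exponential rate λ, the posterior after n observations with total T = Σxᵢ is Gamma(α+n, β+T).
Posterior: Gamma(2.4+10, 18.2+36.1) = Gamma(12.4, 54.3).
Var = α/β² = 0.004206.

0.004206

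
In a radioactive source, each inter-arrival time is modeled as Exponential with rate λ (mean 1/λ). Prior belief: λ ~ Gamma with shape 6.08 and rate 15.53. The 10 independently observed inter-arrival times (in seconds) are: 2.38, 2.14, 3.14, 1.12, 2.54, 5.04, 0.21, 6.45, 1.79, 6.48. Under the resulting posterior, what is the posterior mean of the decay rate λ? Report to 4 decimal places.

With a Gamma(shape α, rate β) prior on the exponential rate λ, the posterior after n observations with total T = Σxᵢ is Gamma(α+n, β+T).
Sum of observations T = 31.29 seconds; n = 10.
Posterior: Gamma(6.08+10, 15.53+31.29) = Gamma(16.08, 46.82).
Posterior mean of λ = α/β = 16.08/46.82 = 0.3434.

0.3434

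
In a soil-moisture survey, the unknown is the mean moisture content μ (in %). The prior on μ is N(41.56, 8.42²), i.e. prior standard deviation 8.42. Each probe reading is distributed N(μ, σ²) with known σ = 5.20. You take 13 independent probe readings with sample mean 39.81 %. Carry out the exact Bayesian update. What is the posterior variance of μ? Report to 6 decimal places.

For Normal data with known variance σ², a Normal(μ₀, σ₀²) prior on μ is conjugate. Posterior precision = 1/σ₀² + n/σ²; posterior mean is the precision-weighted average of μ₀ and x̄.
σ₀² = 8.42² = 70.8964, σ² = 5.20² = 27.04; σ² + n·σ₀² = 27.04 + 13·70.8964 = 948.6932.
Posterior precision = 1/σ₀² + n/σ² = 1/70.8964 + 13/27.04 = (σ² + n·σ₀²)/(σ₀²σ²) = 948.6932/(70.8964·27.04); posterior variance σₙ² = σ₀²σ²/(σ² + n·σ₀²) = 70.8964·27.04/948.6932 = 2.020715.

2.020715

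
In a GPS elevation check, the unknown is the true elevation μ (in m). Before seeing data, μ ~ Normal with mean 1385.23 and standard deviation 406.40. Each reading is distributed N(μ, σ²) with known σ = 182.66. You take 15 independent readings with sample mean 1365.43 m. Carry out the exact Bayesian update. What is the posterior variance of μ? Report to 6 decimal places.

For Normal data with known variance σ², a Normal(μ₀, σ₀²) prior on μ is conjugate. Posterior precision = 1/σ₀² + n/σ²; posterior mean is the precision-weighted average of μ₀ and x̄.
σ₀² = 406.40² = 165160.96, σ² = 182.66² = 33364.6756; σ² + n·σ₀² = 33364.6756 + 15·165160.96 = 2510779.0756.
Posterior precision = 1/σ₀² + n/σ² = 1/165160.96 + 15/33364.6756 = (σ² + n·σ₀²)/(σ₀²σ²) = 2510779.0756/(165160.96·33364.6756); posterior variance σₙ² = σ₀²σ²/(σ² + n·σ₀²) = 165160.96·33364.6756/2510779.0756 = 2194.753774.

2194.753774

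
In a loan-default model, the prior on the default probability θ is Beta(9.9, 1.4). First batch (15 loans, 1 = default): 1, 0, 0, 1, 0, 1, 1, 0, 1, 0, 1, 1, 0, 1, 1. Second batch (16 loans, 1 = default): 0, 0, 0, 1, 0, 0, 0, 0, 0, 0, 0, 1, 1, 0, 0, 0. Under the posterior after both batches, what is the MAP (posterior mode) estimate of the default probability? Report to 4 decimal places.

The Beta prior is conjugate to a Binomial/Bernoulli likelihood; the update adds successes to α and failures to β.
After batch 1: Beta(9.9+9, 1.4+6) = Beta(18.9, 7.4).
After batch 2: Beta(18.9+3, 7.4+13) = Beta(21.9, 20.4).
Mode of Beta(a,b) for a,b>1 is (a−1)/(a+b−2) = 20.9/40.3 = 0.5186.

0.5186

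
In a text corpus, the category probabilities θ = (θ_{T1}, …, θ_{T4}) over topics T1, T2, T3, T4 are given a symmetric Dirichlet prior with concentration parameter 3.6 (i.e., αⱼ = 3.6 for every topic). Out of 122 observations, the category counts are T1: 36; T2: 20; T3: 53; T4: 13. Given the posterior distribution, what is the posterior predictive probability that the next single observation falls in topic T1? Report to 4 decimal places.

The Dirichlet prior is conjugate to the Multinomial likelihood: each posterior αⱼ = prior αⱼ + observed count nⱼ.
Posterior concentration: (39.6, 23.6, 56.6, 16.6), total = 136.4.
P(next = T1 | data) = α_{T1}/Σα = 0.2903.

0.2903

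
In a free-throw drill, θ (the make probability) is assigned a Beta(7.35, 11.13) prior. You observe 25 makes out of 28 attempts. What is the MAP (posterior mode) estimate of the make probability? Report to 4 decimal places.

The Beta prior is conjugate to a Binomial/Bernoulli likelihood; the update adds successes to α and failures to β.
Posterior: Beta(α+k, β+n−k) = Beta(7.35+25, 11.13+3) = Beta(32.35, 14.13).
Mode of Beta(a,b) for a,b>1 is (a−1)/(a+b−2) = 31.35/44.48 = 0.7048.

0.7048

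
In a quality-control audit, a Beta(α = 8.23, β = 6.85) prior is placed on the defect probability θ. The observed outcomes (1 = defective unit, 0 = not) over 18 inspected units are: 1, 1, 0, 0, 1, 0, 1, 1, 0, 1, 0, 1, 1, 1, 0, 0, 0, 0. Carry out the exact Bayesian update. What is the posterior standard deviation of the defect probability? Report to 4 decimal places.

The Beta prior is conjugate to a Binomial/Bernoulli likelihood; the update adds successes to α and failures to β.
Posterior: Beta(α+k, β+n−k) = Beta(8.23+9, 6.85+9) = Beta(17.23, 15.85).
Var = αβ/((α+β)²(α+β+1)) = 17.23·15.85/(33.08²·34.08) = 0.00732291; SD = √0.00732291 = 0.0856.

0.0856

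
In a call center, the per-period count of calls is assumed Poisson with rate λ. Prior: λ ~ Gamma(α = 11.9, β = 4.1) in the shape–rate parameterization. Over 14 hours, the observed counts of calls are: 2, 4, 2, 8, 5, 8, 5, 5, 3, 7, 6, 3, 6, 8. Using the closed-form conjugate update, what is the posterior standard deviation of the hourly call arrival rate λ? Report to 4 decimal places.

0.5061

With a Gamma(shape α, rate β) prior, the Poisson likelihood is conjugate: the posterior is Gamma(α + ΣXᵢ, β + n).
Sum of counts S = 72 over n = 14 hours.
Posterior: Gamma(α+S, β+n) = Gamma(11.9+72, 4.1+14) = Gamma(83.9, 18.1).
SD = √α/β = √83.9/18.1 = 0.5061.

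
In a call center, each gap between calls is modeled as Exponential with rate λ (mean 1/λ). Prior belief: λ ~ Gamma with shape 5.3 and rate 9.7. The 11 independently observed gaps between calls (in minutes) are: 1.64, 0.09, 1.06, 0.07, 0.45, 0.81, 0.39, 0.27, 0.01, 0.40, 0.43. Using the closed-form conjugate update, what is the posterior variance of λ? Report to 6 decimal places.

With a Gamma(shape α, rate β) prior on the exponential rate λ, the posterior after n observations with total T = Σxᵢ is Gamma(α+n, β+T).
Sum of observations T = 5.62 minutes; n = 11.
Posterior: Gamma(5.3+11, 9.7+5.62) = Gamma(16.3, 15.32).
Var = α/β² = 0.069450.

0.069450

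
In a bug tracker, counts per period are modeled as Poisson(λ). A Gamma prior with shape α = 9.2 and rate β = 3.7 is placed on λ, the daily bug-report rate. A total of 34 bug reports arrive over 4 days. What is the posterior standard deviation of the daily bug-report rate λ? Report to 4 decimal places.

With a Gamma(shape α, rate β) prior, the Poisson likelihood is conjugate: the posterior is Gamma(α + ΣXᵢ, β + n).
Posterior: Gamma(α+S, β+n) = Gamma(9.2+34, 3.7+4) = Gamma(43.2, 7.7).
SD = √α/β = √43.2/7.7 = 0.8536.

0.8536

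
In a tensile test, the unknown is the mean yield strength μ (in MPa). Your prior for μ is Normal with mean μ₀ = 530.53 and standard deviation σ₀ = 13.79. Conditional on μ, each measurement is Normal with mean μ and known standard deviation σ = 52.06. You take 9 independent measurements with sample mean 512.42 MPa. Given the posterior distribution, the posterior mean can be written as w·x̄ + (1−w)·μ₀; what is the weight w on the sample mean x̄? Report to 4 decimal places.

For Normal data with known variance σ², a Normal(μ₀, σ₀²) prior on μ is conjugate. Posterior precision = 1/σ₀² + n/σ²; posterior mean is the precision-weighted average of μ₀ and x̄.
σ₀² = 13.79² = 190.1641, σ² = 52.06² = 2710.2436. Prior precision 1/σ₀² = 1/190.1641; data precision n/σ² = 9/2710.2436.
w = (n/σ²)/(1/σ₀² + n/σ²) = n·σ₀²/(σ² + n·σ₀²) = 9·190.1641/(2710.2436 + 9·190.1641) = 1711.4769/4421.7205 = 0.3871.

0.3871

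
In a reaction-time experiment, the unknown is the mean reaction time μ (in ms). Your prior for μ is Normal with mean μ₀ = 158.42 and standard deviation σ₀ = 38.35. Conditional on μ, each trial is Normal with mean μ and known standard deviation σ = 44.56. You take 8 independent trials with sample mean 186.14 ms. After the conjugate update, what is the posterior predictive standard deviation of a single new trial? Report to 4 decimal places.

46.8823

For Normal data with known variance σ², a Normal(μ₀, σ₀²) prior on μ is conjugate. Posterior precision = 1/σ₀² + n/σ²; posterior mean is the precision-weighted average of μ₀ and x̄.
σ₀² = 38.35² = 1470.7225, σ² = 44.56² = 1985.5936; σ² + n·σ₀² = 1985.5936 + 8·1470.7225 = 13751.3736.
Posterior precision = 1/σ₀² + n/σ² = 1/1470.7225 + 8/1985.5936 = (σ² + n·σ₀²)/(σ₀²σ²) = 13751.3736/(1470.7225·1985.5936); posterior variance σₙ² = σ₀²σ²/(σ² + n·σ₀²) = 1470.7225·1985.5936/13751.3736 = 212.361126.
Predictive variance for one new observation = σₙ² + σ² = 1470.7225·1985.5936/13751.3736 + 1985.5936 = σ²·(σ₀² + 13751.3736)/13751.3736 = 1985.5936·15222.0961/13751.3736 = 2197.954726; SD = √(1985.5936·15222.0961/13751.3736) = 46.8823.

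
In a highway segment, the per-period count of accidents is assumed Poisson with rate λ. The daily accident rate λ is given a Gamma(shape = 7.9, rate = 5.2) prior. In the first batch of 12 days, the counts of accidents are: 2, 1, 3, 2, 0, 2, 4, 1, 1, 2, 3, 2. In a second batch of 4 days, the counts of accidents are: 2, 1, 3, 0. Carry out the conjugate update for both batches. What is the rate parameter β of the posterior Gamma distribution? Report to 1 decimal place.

21.2

With a Gamma(shape α, rate β) prior, the Poisson likelihood is conjugate: the posterior is Gamma(α + ΣXᵢ, β + n).
Batch 1: sum of counts S = 23 over n = 12 days.
After batch 1: Gamma(α+S, β+n) = Gamma(7.9+23, 5.2+12) = Gamma(30.9, 17.2).
Batch 2: sum of counts S = 6 over n = 4 days.
After batch 2: Gamma(α+S, β+n) = Gamma(30.9+6, 17.2+4) = Gamma(36.9, 21.2).
Posterior β = 21.2.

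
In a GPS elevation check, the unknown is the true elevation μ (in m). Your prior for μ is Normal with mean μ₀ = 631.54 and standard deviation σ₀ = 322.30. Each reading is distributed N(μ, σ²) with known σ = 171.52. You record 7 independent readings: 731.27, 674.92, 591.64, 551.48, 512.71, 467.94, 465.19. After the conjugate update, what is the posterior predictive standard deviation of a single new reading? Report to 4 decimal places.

182.9164

For Normal data with known variance σ², a Normal(μ₀, σ₀²) prior on μ is conjugate. Posterior precision = 1/σ₀² + n/σ²; posterior mean is the precision-weighted average of μ₀ and x̄.
σ₀² = 322.30² = 103877.29, σ² = 171.52² = 29419.1104; σ² + n·σ₀² = 29419.1104 + 7·103877.29 = 756560.1404.
Posterior precision = 1/σ₀² + n/σ² = 1/103877.29 + 7/29419.1104 = (σ² + n·σ₀²)/(σ₀²σ²) = 756560.1404/(103877.29·29419.1104); posterior variance σₙ² = σ₀²σ²/(σ² + n·σ₀²) = 103877.29·29419.1104/756560.1404 = 4039.305403.
Predictive variance for one new observation = σₙ² + σ² = 103877.29·29419.1104/756560.1404 + 29419.1104 = σ²·(σ₀² + 756560.1404)/756560.1404 = 29419.1104·860437.4304/756560.1404 = 33458.415803; SD = √(29419.1104·860437.4304/756560.1404) = 182.9164.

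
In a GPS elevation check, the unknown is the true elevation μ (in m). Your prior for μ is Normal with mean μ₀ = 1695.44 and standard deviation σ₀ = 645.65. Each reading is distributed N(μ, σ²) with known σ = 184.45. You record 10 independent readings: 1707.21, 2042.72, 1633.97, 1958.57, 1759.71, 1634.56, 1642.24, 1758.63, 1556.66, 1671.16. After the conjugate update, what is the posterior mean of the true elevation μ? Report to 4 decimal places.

For Normal data with known variance σ², a Normal(μ₀, σ₀²) prior on μ is conjugate. Posterior precision = 1/σ₀² + n/σ²; posterior mean is the precision-weighted average of μ₀ and x̄.
Σxᵢ = 1707.21 + 2042.72 + 1633.97 + 1958.57 + 1759.71 + 1634.56 + 1642.24 + 1758.63 + 1556.66 + 1671.16 = 17365.43, so n·x̄ = 17365.43.
σ₀² = 645.65² = 416863.9225, σ² = 184.45² = 34021.8025; σ² + n·σ₀² = 34021.8025 + 10·416863.9225 = 4202661.0275.
Posterior mean = (μ₀/σ₀² + n·x̄/σ²)/(1/σ₀² + n/σ²) = (σ²·μ₀ + σ₀²·n·x̄)/(σ² + n·σ₀²) = (34021.8025·1695.44 + 416863.9225·17365.43)/4202661.0275 = 7296703190.529775/4202661.0275 = 1736.2103.

1736.2103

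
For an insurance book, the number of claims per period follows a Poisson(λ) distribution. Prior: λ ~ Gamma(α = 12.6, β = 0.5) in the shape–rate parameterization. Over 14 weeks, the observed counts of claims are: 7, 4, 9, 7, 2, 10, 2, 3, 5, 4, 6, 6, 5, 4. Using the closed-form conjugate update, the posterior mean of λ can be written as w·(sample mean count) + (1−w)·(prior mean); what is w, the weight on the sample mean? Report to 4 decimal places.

0.9655

With a Gamma(shape α, rate β) prior, the Poisson likelihood is conjugate: the posterior is Gamma(α + ΣXᵢ, β + n).
Posterior mean = (α₀+S)/(β₀+n) = [n/(β₀+n)]·(S/n) + [β₀/(β₀+n)]·(α₀/β₀), so only n and β₀ enter the weight.
Weight on data w = n/(β₀+n) = 14/(0.5+14) = 14/14.5 = 0.9655.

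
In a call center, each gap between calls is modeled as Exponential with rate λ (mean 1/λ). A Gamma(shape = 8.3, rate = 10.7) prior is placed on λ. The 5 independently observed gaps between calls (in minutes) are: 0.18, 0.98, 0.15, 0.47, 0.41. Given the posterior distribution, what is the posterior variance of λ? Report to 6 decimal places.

0.080047

With a Gamma(shape α, rate β) prior on the exponential rate λ, the posterior after n observations with total T = Σxᵢ is Gamma(α+n, β+T).
Sum of observations T = 2.19 minutes; n = 5.
Posterior: Gamma(8.3+5, 10.7+2.19) = Gamma(13.3, 12.89).
Var = α/β² = 0.080047.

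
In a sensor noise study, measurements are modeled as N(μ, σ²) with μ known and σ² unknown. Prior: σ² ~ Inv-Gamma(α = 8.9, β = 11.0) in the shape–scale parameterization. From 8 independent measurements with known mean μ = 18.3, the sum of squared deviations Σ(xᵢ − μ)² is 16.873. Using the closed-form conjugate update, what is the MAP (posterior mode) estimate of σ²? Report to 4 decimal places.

With known mean μ and an Inverse-Gamma(α, β) prior on σ², the Normal likelihood is conjugate: posterior is Inv-Gamma(α + n/2, β + Σ(xᵢ−μ)²/2).
Posterior: Inv-Gamma(8.9 + 8/2, 11.0 + 16.873/2) = Inv-Gamma(12.90, 19.4365).
Mode = β/(α+1) = 19.4365/13.90 = 1.3983.

1.3983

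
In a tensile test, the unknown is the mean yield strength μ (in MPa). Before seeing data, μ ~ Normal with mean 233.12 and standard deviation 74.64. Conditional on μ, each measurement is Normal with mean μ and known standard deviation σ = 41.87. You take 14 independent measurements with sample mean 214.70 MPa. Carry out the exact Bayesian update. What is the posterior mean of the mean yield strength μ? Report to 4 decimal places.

215.1049

For Normal data with known variance σ², a Normal(μ₀, σ₀²) prior on μ is conjugate. Posterior precision = 1/σ₀² + n/σ²; posterior mean is the precision-weighted average of μ₀ and x̄.
n·x̄ = 14·214.70 = 3005.8.
σ₀² = 74.64² = 5571.1296, σ² = 41.87² = 1753.0969; σ² + n·σ₀² = 1753.0969 + 14·5571.1296 = 79748.9113.
Posterior mean = (μ₀/σ₀² + n·x̄/σ²)/(1/σ₀² + n/σ²) = (σ²·μ₀ + σ₀²·n·x̄)/(σ² + n·σ₀²) = (1753.0969·233.12 + 5571.1296·3005.8)/79748.9113 = 17154383.301008/79748.9113 = 215.1049.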